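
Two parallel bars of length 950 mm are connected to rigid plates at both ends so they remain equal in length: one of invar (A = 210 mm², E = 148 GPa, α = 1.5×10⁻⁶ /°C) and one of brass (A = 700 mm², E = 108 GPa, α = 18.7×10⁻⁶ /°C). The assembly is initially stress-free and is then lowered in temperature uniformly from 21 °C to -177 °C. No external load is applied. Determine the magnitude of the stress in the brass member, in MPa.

σ ≈ 107 MPa (tensile)

Both members must finish at the same length. With the larger α, the brass tends to over-contract; the plates restrain it, putting the brass in tension and the invar in compression. With no external load the two internal forces are equal and opposite, magnitude P.
Setting the final lengths equal and cancelling L: (α₁ − α₂)ΔT = P/(A₁E₁) + P/(A₂E₂).
|α₁ − α₂|·ΔT = 17.2×10⁻⁶ × 198 = 0.003406.
1/(A₁E₁) + 1/(A₂E₂) = 1/(210×148×10³) + 1/(700×108×10³) = 4.54×10⁻⁸ N⁻¹.
So P = 0.003406 / 4.54×10⁻⁸ = 75.01 kN.
σ_{brass} = P/A₂ = 75010/700 = 107.2 MPa, tensile.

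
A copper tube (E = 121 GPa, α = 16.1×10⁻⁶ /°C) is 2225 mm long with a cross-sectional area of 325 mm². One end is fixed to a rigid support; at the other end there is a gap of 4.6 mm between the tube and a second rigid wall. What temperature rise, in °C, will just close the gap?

Contact occurs when the free expansion equals the gap: αΔT L = 4.6 mm.
So ΔT = g/(αL) = 4.6/(16.1×10⁻⁶ × 2225) = 128.4 °C.

ΔT ≈ 128 °C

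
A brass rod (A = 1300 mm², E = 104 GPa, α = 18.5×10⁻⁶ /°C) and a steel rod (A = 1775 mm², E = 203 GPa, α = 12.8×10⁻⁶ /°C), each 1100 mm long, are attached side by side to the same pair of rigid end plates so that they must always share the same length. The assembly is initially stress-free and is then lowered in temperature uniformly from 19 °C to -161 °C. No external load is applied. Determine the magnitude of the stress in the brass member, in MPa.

The brass has the larger α, so on cooling it would change length more than the steel if both were free. The rigid plates force a common final length, so the brass is put into tension and the steel into compression, with equal and opposite forces P (no external load).
Setting the final lengths equal and cancelling L: (α₁ − α₂)ΔT = P/(A₁E₁) + P/(A₂E₂).
|α₁ − α₂|·ΔT = 5.7×10⁻⁶ × 180 = 0.001026.
1/(A₁E₁) + 1/(A₂E₂) = 1/(1300×104×10³) + 1/(1775×203×10³) = 1.017×10⁻⁸ N⁻¹.
P = 0.001026 / 1.017×10⁻⁸ = 100900 N = 100.9 kN.
σ_{brass} = P/A₁ = 100900/1300 = 77.59 MPa, tensile.

σ ≈ 77.6 MPa (tensile)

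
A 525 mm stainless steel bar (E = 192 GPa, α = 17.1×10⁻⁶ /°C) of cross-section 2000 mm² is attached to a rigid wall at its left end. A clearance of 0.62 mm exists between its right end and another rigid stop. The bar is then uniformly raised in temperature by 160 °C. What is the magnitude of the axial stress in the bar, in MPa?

If the wall were absent the bar would grow by αΔT L = 17.1×10⁻⁶ × 160 × 525 = 1.436 mm.
After closing the 0.62 mm clearance, 1.436 − 0.62 = 0.8164 mm of expansion remains to be suppressed by the wall.
Compatibility: PL/(AE) = 0.8164 mm, so σ = P/A = E × (0.8164/525) = 298.6 MPa.

σ ≈ 299 MPa (compressive)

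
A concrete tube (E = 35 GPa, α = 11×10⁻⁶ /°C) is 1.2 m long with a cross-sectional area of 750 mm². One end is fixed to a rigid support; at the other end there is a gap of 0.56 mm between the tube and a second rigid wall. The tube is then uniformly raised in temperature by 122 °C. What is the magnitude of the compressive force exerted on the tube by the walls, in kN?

P ≈ 23 kN

If the wall were absent the tube would grow by αΔT L = 11×10⁻⁶ × 122 × 1200 = 1.61 mm.
After closing the 0.56 mm clearance, 1.61 − 0.56 = 1.05 mm of expansion remains to be suppressed by the wall.
That suppressed elongation corresponds to σ = E·Δ/L = 35×10³ × 1.05/1200 = 30.64 MPa.
P = σA = 30.64 × 750 = 22.98 kN.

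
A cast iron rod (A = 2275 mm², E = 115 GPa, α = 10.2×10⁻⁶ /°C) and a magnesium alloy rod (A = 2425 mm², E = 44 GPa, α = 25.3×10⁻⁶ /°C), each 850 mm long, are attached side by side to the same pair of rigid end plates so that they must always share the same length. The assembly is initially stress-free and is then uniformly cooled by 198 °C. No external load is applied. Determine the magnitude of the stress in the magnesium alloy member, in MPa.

The magnesium alloy has the larger α, so on cooling it would change length more than the cast iron if both were free. The rigid plates force a common final length, so the magnesium alloy is put into tension and the cast iron into compression, with equal and opposite forces P (no external load).
Setting the final lengths equal and cancelling L: (α₁ − α₂)ΔT = P/(A₁E₁) + P/(A₂E₂).
|α₁ − α₂|·ΔT = 15.1×10⁻⁶ × 198 = 0.00299.
1/(A₁E₁) + 1/(A₂E₂) = 1/(2275×115×10³) + 1/(2425×44×10³) = 1.319×10⁻⁸ N⁻¹.
P = 0.00299 / 1.319×10⁻⁸ = 226600 N = 226.6 kN.
σ_{magnesium alloy} = P/A₂ = 226600/2425 = 93.44 MPa, tensile.

σ ≈ 93.4 MPa (tensile)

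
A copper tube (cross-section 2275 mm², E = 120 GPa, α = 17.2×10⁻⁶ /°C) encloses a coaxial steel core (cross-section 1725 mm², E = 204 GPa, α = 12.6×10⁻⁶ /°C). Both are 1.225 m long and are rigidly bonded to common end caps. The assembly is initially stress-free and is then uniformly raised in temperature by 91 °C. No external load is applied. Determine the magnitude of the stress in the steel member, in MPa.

σ ≈ 37.3 MPa (tensile)

Equilibrium of a rigid end plate with no external load gives equal and opposite internal forces ±P in the two members. Since α_{copper} > α_{steel}, heating drives the copper into compression and the steel into tension.
Equating the net (thermal + elastic) strains gives |α₁ − α₂|·ΔT = P·[1/(A₁E₁) + 1/(A₂E₂)].
|α₁ − α₂|·ΔT = 4.6×10⁻⁶ × 91 = 0.0004186.
1/(A₁E₁) + 1/(A₂E₂) = 1/(2275×120×10³) + 1/(1725×204×10³) = 6.505×10⁻⁹ N⁻¹.
So P = 0.0004186 / 6.505×10⁻⁹ = 64.35 kN.
σ_{steel} = P/A₂ = 64350/1725 = 37.31 MPa, tensile.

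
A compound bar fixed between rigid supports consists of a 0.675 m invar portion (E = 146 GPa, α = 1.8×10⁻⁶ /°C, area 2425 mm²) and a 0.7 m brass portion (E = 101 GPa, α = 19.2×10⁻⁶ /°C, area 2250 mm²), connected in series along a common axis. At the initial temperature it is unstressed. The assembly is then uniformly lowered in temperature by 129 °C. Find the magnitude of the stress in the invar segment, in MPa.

σ ≈ 156 MPa (tensile)

With the walls removed the bar would change length by δ_free = Σ αᵢΔT Lᵢ = 1.8×10⁻⁶×129×675 + 19.2×10⁻⁶×129×700 = 1.89 mm.
The walls prevent any net length change, so an axial force P (same in every segment) develops. Compatibility: P · Σ Lᵢ/(AᵢEᵢ) = δ_free.
Σ Lᵢ/(AᵢEᵢ) = 675/(2425×146×10³) + 700/(2250×101×10³) = 4.987×10⁻⁶ mm/N.
Hence P = δ_free / Σ(L/AE) = 1.89/4.987×10⁻⁶ = 379.1 kN (tensile).
σ_{invar} = P / A = 379100 / 2425 = 156.3 MPa.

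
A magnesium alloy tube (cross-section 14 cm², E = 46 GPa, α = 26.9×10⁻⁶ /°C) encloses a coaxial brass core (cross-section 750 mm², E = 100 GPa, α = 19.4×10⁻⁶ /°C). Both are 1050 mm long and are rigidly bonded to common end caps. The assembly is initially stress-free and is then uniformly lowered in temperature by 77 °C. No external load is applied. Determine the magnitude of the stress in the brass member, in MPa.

Equilibrium of a rigid end plate with no external load gives equal and opposite internal forces ±P in the two members. Since α_{magnesium alloy} > α_{brass}, cooling drives the magnesium alloy into tension and the brass into compression.
Equating the net (thermal + elastic) strains gives |α₁ − α₂|·ΔT = P·[1/(A₁E₁) + 1/(A₂E₂)].
|α₁ − α₂|·ΔT = 7.5×10⁻⁶ × 77 = 0.0005775.
1/(A₁E₁) + 1/(A₂E₂) = 1/(1400×46×10³) + 1/(750×100×10³) = 2.886×10⁻⁸ N⁻¹.
So P = 0.0005775 / 2.886×10⁻⁸ = 20.01 kN.
σ_{brass} = P/A₂ = 20010/750 = 26.68 MPa, compressive.

σ ≈ 26.7 MPa (compressive)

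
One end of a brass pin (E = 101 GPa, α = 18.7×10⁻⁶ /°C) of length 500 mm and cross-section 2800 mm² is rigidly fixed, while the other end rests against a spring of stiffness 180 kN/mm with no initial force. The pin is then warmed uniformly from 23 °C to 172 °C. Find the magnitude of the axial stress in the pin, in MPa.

σ ≈ 67.9 MPa (compressive)

Free thermal expansion: δ_free = αΔT L = 18.7×10⁻⁶ × 149 × 500 = 1.393 mm.
With a force P in the spring, the elastic change of the pin is PL/(AE) and that of the spring is P/k; compatibility requires their sum to equal δ_free.
So P = δ_free / [L/(AE) + 1/k] = 1.393 / [ 500/(2800×101×10³) + 1/(180×10³) ].
P = 1.393 / 7.324×10⁻⁶ = 190200 N.
σ = P/A = 190200/2800 = 67.94 MPa.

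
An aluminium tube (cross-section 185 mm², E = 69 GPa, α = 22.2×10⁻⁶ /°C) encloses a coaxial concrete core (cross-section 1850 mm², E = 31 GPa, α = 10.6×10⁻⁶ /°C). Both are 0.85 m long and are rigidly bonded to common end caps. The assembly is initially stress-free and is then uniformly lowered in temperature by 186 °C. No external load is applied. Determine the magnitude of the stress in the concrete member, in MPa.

Equilibrium of a rigid end plate with no external load gives equal and opposite internal forces ±P in the two members. Since α_{aluminium} > α_{concrete}, cooling drives the aluminium into tension and the concrete into compression.
Setting the final lengths equal and cancelling L: (α₁ − α₂)ΔT = P/(A₁E₁) + P/(A₂E₂).
|α₁ − α₂|·ΔT = 11.6×10⁻⁶ × 186 = 0.002158.
1/(A₁E₁) + 1/(A₂E₂) = 1/(185×69×10³) + 1/(1850×31×10³) = 9.578×10⁻⁸ N⁻¹.
So P = 0.002158 / 9.578×10⁻⁸ = 22.53 kN.
σ_{concrete} = P/A₂ = 22530/1850 = 12.18 MPa, compressive.

σ ≈ 12.2 MPa (compressive)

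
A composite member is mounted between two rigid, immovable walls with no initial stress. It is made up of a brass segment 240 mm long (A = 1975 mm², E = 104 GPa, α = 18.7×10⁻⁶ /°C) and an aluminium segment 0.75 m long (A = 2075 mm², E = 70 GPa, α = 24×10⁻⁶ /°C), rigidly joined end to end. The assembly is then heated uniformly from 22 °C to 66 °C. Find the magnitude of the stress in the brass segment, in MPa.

Free thermal expansion of the whole bar: Σ αᵢΔT Lᵢ = 18.7×10⁻⁶×44×240 + 24×10⁻⁶×44×750 = 0.9895 mm.
The rigid supports impose zero overall length change; the single axial force P common to all segments must satisfy P Σ Lᵢ/(AᵢEᵢ) = δ_free.
Σ Lᵢ/(AᵢEᵢ) = 240/(1975×104×10³) + 750/(2075×70×10³) = 6.332×10⁻⁶ mm/N.
So P = 0.9895 / 6.332×10⁻⁶ = 156.3 kN, compressive.
σ_{brass} = P / A = 156300 / 1975 = 79.12 MPa.

σ ≈ 79.1 MPa (compressive)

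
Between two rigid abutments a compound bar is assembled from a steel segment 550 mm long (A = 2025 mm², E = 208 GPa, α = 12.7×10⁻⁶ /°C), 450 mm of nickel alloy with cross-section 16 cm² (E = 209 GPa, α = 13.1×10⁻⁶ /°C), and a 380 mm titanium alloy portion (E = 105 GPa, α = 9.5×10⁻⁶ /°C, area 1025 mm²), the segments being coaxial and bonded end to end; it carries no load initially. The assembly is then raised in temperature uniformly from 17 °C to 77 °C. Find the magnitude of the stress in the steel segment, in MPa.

With the walls removed the bar would change length by δ_free = Σ αᵢΔT Lᵢ = 12.7×10⁻⁶×60×550 + 13.1×10⁻⁶×60×450 + 9.5×10⁻⁶×60×380 = 0.9894 mm.
The walls prevent any net length change, so an axial force P (same in every segment) develops. Compatibility: P · Σ Lᵢ/(AᵢEᵢ) = δ_free.
Σ Lᵢ/(AᵢEᵢ) = 550/(2025×208×10³) + 450/(1600×209×10³) + 380/(1025×105×10³) = 6.182×10⁻⁶ mm/N.
Hence P = δ_free / Σ(L/AE) = 0.9894/6.182×10⁻⁶ = 160 kN (compressive).
σ_{steel} = P / A = 160000 / 2025 = 79.03 MPa.

σ ≈ 79 MPa (compressive)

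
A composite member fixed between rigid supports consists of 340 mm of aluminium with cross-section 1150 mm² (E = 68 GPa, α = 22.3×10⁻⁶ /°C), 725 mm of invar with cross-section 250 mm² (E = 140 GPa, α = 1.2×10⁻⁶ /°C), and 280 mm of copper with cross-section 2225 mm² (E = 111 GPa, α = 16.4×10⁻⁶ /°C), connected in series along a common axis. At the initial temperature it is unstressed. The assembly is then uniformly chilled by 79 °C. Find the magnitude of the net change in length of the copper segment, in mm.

If the supports were absent, the total length change would be Σ αᵢΔT Lᵢ = 22.3×10⁻⁶×79×340 + 1.2×10⁻⁶×79×725 + 16.4×10⁻⁶×79×280 = 1.03 mm.
The walls prevent any net length change, so an axial force P (same in every segment) develops. Compatibility: P · Σ Lᵢ/(AᵢEᵢ) = δ_free.
Σ Lᵢ/(AᵢEᵢ) = 340/(1150×68×10³) + 725/(250×140×10³) + 280/(2225×111×10³) = 2.62×10⁻⁵ mm/N.
Hence P = δ_free / Σ(L/AE) = 1.03/2.62×10⁻⁵ = 39.34 kN (tensile).
For the copper segment, free thermal change = 16.4×10⁻⁶×79×280 = 0.3628 mm and elastic change from P = 39340×280/(2225×111×10³) = 0.0446 mm; these oppose, so the net change is 0.318 mm (segment shortens).

|ΔL| ≈ 0.318 mm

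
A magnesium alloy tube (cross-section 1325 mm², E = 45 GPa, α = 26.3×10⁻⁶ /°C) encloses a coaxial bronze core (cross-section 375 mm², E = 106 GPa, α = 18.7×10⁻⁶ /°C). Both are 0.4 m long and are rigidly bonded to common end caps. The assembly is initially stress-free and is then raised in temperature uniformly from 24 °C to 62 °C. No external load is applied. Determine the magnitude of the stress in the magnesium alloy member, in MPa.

σ ≈ 5.2 MPa (compressive)

Equilibrium of a rigid end plate with no external load gives equal and opposite internal forces ±P in the two members. Since α_{magnesium alloy} > α_{bronze}, heating drives the magnesium alloy into compression and the bronze into tension.
Equating the net (thermal + elastic) strains gives |α₁ − α₂|·ΔT = P·[1/(A₁E₁) + 1/(A₂E₂)].
|α₁ − α₂|·ΔT = 7.6×10⁻⁶ × 38 = 0.0002888.
1/(A₁E₁) + 1/(A₂E₂) = 1/(1325×45×10³) + 1/(375×106×10³) = 4.193×10⁻⁸ N⁻¹.
P = 0.0002888 / 4.193×10⁻⁸ = 6888 N = 6.888 kN.
σ_{magnesium alloy} = P/A₁ = 6888/1325 = 5.198 MPa, compressive.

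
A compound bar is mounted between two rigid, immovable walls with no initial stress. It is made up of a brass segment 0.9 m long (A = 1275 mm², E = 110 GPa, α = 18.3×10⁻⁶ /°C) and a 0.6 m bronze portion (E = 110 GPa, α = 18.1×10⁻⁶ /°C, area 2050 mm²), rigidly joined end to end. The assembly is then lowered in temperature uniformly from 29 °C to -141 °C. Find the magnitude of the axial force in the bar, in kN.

With the walls removed the bar would change length by δ_free = Σ αᵢΔT Lᵢ = 18.3×10⁻⁶×170×900 + 18.1×10⁻⁶×170×600 = 4.646 mm.
The walls prevent any net length change, so an axial force P (same in every segment) develops. Compatibility: P · Σ Lᵢ/(AᵢEᵢ) = δ_free.
The series flexibility is Σ Lᵢ/(AᵢEᵢ) = 900/(1275×110×10³) + 600/(2050×110×10³) = 9.078×10⁻⁶ mm/N.
So P = 4.646 / 9.078×10⁻⁶ = 511.8 kN, tensile.

P ≈ 512 kN (tensile)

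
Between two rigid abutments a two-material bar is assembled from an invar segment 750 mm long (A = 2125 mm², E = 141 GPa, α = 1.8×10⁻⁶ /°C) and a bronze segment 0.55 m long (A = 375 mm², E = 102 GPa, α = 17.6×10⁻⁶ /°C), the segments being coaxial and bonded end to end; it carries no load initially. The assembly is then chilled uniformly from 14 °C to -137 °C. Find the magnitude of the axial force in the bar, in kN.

If the supports were absent, the total length change would be Σ αᵢΔT Lᵢ = 1.8×10⁻⁶×151×750 + 17.6×10⁻⁶×151×550 = 1.666 mm.
The walls prevent any net length change, so an axial force P (same in every segment) develops. Compatibility: P · Σ Lᵢ/(AᵢEᵢ) = δ_free.
Σ Lᵢ/(AᵢEᵢ) = 750/(2125×141×10³) + 550/(375×102×10³) = 1.688×10⁻⁵ mm/N.
P = 1.666 / 1.688×10⁻⁵ = 98660 N = 98.66 kN, tensile.

P ≈ 98.7 kN (tensile)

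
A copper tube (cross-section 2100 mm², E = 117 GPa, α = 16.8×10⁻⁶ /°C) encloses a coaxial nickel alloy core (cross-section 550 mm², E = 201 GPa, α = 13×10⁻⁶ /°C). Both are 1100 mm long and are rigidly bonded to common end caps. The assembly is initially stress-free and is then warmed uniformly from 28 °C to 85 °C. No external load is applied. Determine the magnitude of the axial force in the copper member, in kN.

Both members must finish at the same length. With the larger α, the copper tends to over-expand; the plates restrain it, putting the copper in compression and the nickel alloy in tension. With no external load the two internal forces are equal and opposite, magnitude P.
Setting the final lengths equal and cancelling L: (α₁ − α₂)ΔT = P/(A₁E₁) + P/(A₂E₂).
|α₁ − α₂|·ΔT = 3.8×10⁻⁶ × 57 = 0.0002166.
1/(A₁E₁) + 1/(A₂E₂) = 1/(2100×117×10³) + 1/(550×201×10³) = 1.312×10⁻⁸ N⁻¹.
P = 0.0002166 / 1.312×10⁻⁸ = 16510 N = 16.51 kN.

P ≈ 16.5 kN (compressive in the copper)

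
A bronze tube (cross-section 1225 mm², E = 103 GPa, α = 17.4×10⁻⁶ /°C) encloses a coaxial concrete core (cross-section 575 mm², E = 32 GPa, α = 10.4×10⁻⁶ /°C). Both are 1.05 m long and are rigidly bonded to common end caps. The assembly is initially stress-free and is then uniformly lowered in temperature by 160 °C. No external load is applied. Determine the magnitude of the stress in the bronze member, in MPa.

σ ≈ 14.7 MPa (tensile)

Both members must finish at the same length. With the larger α, the bronze tends to over-contract; the plates restrain it, putting the bronze in tension and the concrete in compression. With no external load the two internal forces are equal and opposite, magnitude P.
Setting the final lengths equal and cancelling L: (α₁ − α₂)ΔT = P/(A₁E₁) + P/(A₂E₂).
|α₁ − α₂|·ΔT = 7×10⁻⁶ × 160 = 0.00112.
1/(A₁E₁) + 1/(A₂E₂) = 1/(1225×103×10³) + 1/(575×32×10³) = 6.227×10⁻⁸ N⁻¹.
P = 0.00112 / 6.227×10⁻⁸ = 17990 N = 17.99 kN.
σ_{bronze} = P/A₁ = 17990/1225 = 14.68 MPa, tensile.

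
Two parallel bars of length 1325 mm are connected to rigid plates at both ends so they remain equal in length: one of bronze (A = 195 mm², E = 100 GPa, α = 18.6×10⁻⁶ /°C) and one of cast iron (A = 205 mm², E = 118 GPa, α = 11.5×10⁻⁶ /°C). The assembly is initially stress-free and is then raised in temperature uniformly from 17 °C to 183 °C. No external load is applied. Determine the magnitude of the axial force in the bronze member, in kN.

P ≈ 12.7 kN (compressive in the bronze)

Both members must finish at the same length. With the larger α, the bronze tends to over-expand; the plates restrain it, putting the bronze in compression and the cast iron in tension. With no external load the two internal forces are equal and opposite, magnitude P.
Equating the net (thermal + elastic) strains gives |α₁ − α₂|·ΔT = P·[1/(A₁E₁) + 1/(A₂E₂)].
|α₁ − α₂|·ΔT = 7.1×10⁻⁶ × 166 = 0.001179.
1/(A₁E₁) + 1/(A₂E₂) = 1/(195×100×10³) + 1/(205×118×10³) = 9.262×10⁻⁸ N⁻¹.
P = 0.001179 / 9.262×10⁻⁸ = 12720 N = 12.72 kN.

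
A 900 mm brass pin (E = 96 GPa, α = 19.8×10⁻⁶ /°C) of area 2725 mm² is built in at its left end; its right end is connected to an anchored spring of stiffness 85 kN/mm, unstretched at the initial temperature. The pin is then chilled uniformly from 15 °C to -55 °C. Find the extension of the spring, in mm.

δ ≈ 0.965 mm

If the spring were absent the pin would shorten by αΔT L = 19.8×10⁻⁶ × 70 × 900 = 1.247 mm.
With a force P in the spring, the elastic change of the pin is PL/(AE) and that of the spring is P/k; compatibility requires their sum to equal δ_free.
P [ L/(AE) + 1/k ] = δ_free → P [ 900/(2725×96×10³) + 1/(85×10³) ] = 1.247.
P = 1.247 / 1.521×10⁻⁵ = 82040 N.
Spring extension = P/k = 82040/(85×10³) = 0.9652 mm.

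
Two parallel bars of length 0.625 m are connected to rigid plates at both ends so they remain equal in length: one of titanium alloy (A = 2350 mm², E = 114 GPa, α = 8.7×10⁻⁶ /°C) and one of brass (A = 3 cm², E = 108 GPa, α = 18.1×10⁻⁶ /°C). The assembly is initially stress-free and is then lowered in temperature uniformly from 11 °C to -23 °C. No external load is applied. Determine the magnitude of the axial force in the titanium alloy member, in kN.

P ≈ 9.24 kN (compressive in the titanium alloy)

Both members must finish at the same length. With the larger α, the brass tends to over-contract; the plates restrain it, putting the brass in tension and the titanium alloy in compression. With no external load the two internal forces are equal and opposite, magnitude P.
Compatibility of the two members (thermal + elastic change equal): (α₁ − α₂)ΔT = P·[1/(A₁E₁) + 1/(A₂E₂)].
|α₁ − α₂|·ΔT = 9.4×10⁻⁶ × 34 = 0.0003196.
1/(A₁E₁) + 1/(A₂E₂) = 1/(2350×114×10³) + 1/(300×108×10³) = 3.46×10⁻⁸ N⁻¹.
P = 0.0003196 / 3.46×10⁻⁸ = 9238 N = 9.238 kN.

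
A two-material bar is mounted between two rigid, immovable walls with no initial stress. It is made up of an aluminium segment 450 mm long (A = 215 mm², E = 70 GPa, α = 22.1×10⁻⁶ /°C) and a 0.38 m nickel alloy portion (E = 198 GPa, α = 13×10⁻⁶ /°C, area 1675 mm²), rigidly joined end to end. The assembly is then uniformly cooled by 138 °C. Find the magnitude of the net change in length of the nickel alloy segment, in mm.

With the walls removed the bar would change length by δ_free = Σ αᵢΔT Lᵢ = 22.1×10⁻⁶×138×450 + 13×10⁻⁶×138×380 = 2.054 mm.
Since the ends are fixed, an axial force P builds up, equal in every segment, with P · Σ Lᵢ/(AᵢEᵢ) = δ_free.
Σ Lᵢ/(AᵢEᵢ) = 450/(215×70×10³) + 380/(1675×198×10³) = 3.105×10⁻⁵ mm/N.
Hence P = δ_free / Σ(L/AE) = 2.054/3.105×10⁻⁵ = 66.16 kN (tensile).
For the nickel alloy segment, free thermal change = 13×10⁻⁶×138×380 = 0.6817 mm and elastic change from P = 66160×380/(1675×198×10³) = 0.07581 mm; these oppose, so the net change is 0.606 mm (segment shortens).

|ΔL| ≈ 0.606 mm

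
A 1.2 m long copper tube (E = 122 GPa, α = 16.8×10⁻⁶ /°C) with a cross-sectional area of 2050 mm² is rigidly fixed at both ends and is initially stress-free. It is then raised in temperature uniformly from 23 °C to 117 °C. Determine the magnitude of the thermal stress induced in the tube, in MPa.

With length fixed, the mechanical strain must cancel the thermal strain αΔT = 16.8×10⁻⁶ × 94 = 1579.2×10⁻⁶.
σ = EαΔT = 122×10³ × 16.8×10⁻⁶ × 94 = 192.7 MPa (compressive; the tube is trying to expand).

σ ≈ 193 MPa (compressive)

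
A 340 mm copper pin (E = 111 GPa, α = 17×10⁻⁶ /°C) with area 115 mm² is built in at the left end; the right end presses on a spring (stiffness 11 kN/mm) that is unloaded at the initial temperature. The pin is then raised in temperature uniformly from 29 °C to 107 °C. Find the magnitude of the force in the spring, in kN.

P ≈ 3.84 kN

Free thermal expansion: δ_free = αΔT L = 17×10⁻⁶ × 78 × 340 = 0.4508 mm.
Let P be the compressive force at the spring. The pin shortens elastically by PL/(AE) and the spring compresses by P/k; together these equal δ_free.
So P = δ_free / [L/(AE) + 1/k] = 0.4508 / [ 340/(115×111×10³) + 1/(11×10³) ].
P = 0.4508 / 0.0001175 = 3835 N.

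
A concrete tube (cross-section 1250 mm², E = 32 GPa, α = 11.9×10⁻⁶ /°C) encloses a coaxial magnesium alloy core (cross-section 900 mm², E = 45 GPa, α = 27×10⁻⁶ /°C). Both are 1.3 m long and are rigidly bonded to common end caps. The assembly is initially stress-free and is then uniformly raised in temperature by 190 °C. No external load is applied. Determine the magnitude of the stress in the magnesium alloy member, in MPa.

Equilibrium of a rigid end plate with no external load gives equal and opposite internal forces ±P in the two members. Since α_{magnesium alloy} > α_{concrete}, heating drives the magnesium alloy into compression and the concrete into tension.
Setting the final lengths equal and cancelling L: (α₁ − α₂)ΔT = P/(A₁E₁) + P/(A₂E₂).
|α₁ − α₂|·ΔT = 15.1×10⁻⁶ × 190 = 0.002869.
1/(A₁E₁) + 1/(A₂E₂) = 1/(1250×32×10³) + 1/(900×45×10³) = 4.969×10⁻⁸ N⁻¹.
P = 0.002869 / 4.969×10⁻⁸ = 57740 N = 57.74 kN.
σ_{magnesium alloy} = P/A₂ = 57740/900 = 64.15 MPa, compressive.

σ ≈ 64.2 MPa (compressive)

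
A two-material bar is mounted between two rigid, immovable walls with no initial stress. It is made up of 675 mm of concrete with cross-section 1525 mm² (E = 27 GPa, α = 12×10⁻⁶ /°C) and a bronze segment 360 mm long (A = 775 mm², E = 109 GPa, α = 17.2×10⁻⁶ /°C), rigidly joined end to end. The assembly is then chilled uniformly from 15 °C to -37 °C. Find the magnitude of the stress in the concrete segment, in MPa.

σ ≈ 23.6 MPa (tensile)

If the supports were absent, the total length change would be Σ αᵢΔT Lᵢ = 12×10⁻⁶×52×675 + 17.2×10⁻⁶×52×360 = 0.7432 mm.
The walls prevent any net length change, so an axial force P (same in every segment) develops. Compatibility: P · Σ Lᵢ/(AᵢEᵢ) = δ_free.
Σ Lᵢ/(AᵢEᵢ) = 675/(1525×27×10³) + 360/(775×109×10³) = 2.066×10⁻⁵ mm/N.
So P = 0.7432 / 2.066×10⁻⁵ = 35.98 kN, tensile.
σ_{concrete} = P / A = 35980 / 1525 = 23.59 MPa.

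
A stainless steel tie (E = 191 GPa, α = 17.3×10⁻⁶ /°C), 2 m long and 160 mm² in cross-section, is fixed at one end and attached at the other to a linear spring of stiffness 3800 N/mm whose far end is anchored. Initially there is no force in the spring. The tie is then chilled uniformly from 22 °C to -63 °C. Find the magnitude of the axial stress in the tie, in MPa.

The unrestrained thermal change is αΔT L = 17.3×10⁻⁶ × 85 × 2000 = 2.941 mm.
Let P be the tensile force in the spring. The tie extends elastically by PL/(AE) and the spring stretches by P/k; together these equal δ_free.
P [ L/(AE) + 1/k ] = δ_free → P [ 2000/(160×191×10³) + 1/(3800) ] = 2.941.
P = 2.941 / 0.0003286 = 8950 N.
σ = P/A = 8950/160 = 55.94 MPa.

σ ≈ 55.9 MPa (tensile)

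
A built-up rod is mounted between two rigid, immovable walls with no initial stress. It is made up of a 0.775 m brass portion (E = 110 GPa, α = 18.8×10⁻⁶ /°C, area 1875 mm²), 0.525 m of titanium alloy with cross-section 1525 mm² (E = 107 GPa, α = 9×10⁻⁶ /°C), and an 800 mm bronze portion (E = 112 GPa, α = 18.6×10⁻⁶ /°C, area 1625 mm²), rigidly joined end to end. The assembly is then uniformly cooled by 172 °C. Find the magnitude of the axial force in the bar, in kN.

If the supports were absent, the total length change would be Σ αᵢΔT Lᵢ = 18.8×10⁻⁶×172×775 + 9×10⁻⁶×172×525 + 18.6×10⁻⁶×172×800 = 5.878 mm.
Since the ends are fixed, an axial force P builds up, equal in every segment, with P · Σ Lᵢ/(AᵢEᵢ) = δ_free.
Σ Lᵢ/(AᵢEᵢ) = 775/(1875×110×10³) + 525/(1525×107×10³) + 800/(1625×112×10³) = 1.137×10⁻⁵ mm/N.
So P = 5.878 / 1.137×10⁻⁵ = 517 kN, tensile.

P ≈ 517 kN (tensile)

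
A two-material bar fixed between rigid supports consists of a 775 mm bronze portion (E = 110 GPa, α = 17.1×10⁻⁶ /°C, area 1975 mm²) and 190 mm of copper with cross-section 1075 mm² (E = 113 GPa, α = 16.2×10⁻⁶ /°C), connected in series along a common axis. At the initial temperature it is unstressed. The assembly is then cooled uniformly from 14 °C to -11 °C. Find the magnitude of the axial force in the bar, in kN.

With the walls removed the bar would change length by δ_free = Σ αᵢΔT Lᵢ = 17.1×10⁻⁶×25×775 + 16.2×10⁻⁶×25×190 = 0.4083 mm.
The walls prevent any net length change, so an axial force P (same in every segment) develops. Compatibility: P · Σ Lᵢ/(AᵢEᵢ) = δ_free.
Σ Lᵢ/(AᵢEᵢ) = 775/(1975×110×10³) + 190/(1075×113×10³) = 5.131×10⁻⁶ mm/N.
Hence P = δ_free / Σ(L/AE) = 0.4083/5.131×10⁻⁶ = 79.56 kN (tensile).

P ≈ 79.6 kN (tensile)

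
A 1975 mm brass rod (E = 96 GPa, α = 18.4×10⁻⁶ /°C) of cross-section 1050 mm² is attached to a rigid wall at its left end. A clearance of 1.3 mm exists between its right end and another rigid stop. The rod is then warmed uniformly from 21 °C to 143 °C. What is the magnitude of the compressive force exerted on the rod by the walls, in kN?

If the wall were absent the rod would grow by αΔT L = 18.4×10⁻⁶ × 122 × 1975 = 4.433 mm.
This exceeds the 1.3 mm gap, so the wall pushes back. The portion of expansion that must be recovered elastically is δ_free − gap = 4.433 − 1.3 = 3.133 mm.
So σ = E(δ_free − g)/L = 96×10³ × 3.133/1975 = 152.3 MPa.
Force on the wall = σA = 152.3 × 1050 mm² = 159.9 kN.

P ≈ 160 kN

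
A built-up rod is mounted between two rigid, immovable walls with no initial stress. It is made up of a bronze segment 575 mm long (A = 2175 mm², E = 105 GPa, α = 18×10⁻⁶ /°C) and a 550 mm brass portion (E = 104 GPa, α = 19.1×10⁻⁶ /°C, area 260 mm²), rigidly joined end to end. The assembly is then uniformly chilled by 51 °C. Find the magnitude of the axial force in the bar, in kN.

P ≈ 46.5 kN (tensile)

With the walls removed the bar would change length by δ_free = Σ αᵢΔT Lᵢ = 18×10⁻⁶×51×575 + 19.1×10⁻⁶×51×550 = 1.064 mm.
The walls prevent any net length change, so an axial force P (same in every segment) develops. Compatibility: P · Σ Lᵢ/(AᵢEᵢ) = δ_free.
Σ Lᵢ/(AᵢEᵢ) = 575/(2175×105×10³) + 550/(260×104×10³) = 2.286×10⁻⁵ mm/N.
Hence P = δ_free / Σ(L/AE) = 1.064/2.286×10⁻⁵ = 46.53 kN (tensile).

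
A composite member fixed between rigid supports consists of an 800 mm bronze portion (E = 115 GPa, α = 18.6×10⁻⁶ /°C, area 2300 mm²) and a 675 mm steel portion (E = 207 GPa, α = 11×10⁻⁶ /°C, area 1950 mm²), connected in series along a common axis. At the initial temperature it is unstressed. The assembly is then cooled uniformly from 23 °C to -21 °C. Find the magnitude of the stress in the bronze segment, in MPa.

If the supports were absent, the total length change would be Σ αᵢΔT Lᵢ = 18.6×10⁻⁶×44×800 + 11×10⁻⁶×44×675 = 0.9814 mm.
The rigid supports impose zero overall length change; the single axial force P common to all segments must satisfy P Σ Lᵢ/(AᵢEᵢ) = δ_free.
The series flexibility is Σ Lᵢ/(AᵢEᵢ) = 800/(2300×115×10³) + 675/(1950×207×10³) = 4.697×10⁻⁶ mm/N.
So P = 0.9814 / 4.697×10⁻⁶ = 209 kN, tensile.
σ_{bronze} = P / A = 209000 / 2300 = 90.85 MPa.

σ ≈ 90.8 MPa (tensile)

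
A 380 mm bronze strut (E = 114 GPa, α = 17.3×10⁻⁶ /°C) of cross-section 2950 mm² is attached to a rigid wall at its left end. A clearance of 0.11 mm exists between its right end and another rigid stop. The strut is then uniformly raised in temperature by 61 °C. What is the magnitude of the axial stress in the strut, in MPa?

Free thermal elongation = αΔT L = 17.3×10⁻⁶ × 61 × 380 = 0.401 mm.
The gap closes (δ_free > 0.11 mm) and the wall then resists a further 0.401 − 0.11 = 0.291 mm of expansion.
Compatibility: PL/(AE) = 0.291 mm, so σ = P/A = E × (0.291/380) = 87.3 MPa.

σ ≈ 87.3 MPa (compressive)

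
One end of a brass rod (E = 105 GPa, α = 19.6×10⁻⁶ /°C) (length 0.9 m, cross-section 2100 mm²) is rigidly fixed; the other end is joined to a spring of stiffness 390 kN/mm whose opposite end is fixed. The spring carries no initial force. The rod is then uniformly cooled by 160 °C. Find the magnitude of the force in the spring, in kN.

P ≈ 425 kN

If the spring were absent the rod would shorten by αΔT L = 19.6×10⁻⁶ × 160 × 900 = 2.822 mm.
Let P be the tensile force in the spring. The rod extends elastically by PL/(AE) and the spring stretches by P/k; together these equal δ_free.
P [ L/(AE) + 1/k ] = δ_free → P [ 900/(2100×105×10³) + 1/(390×10³) ] = 2.822.
P = 2.822 / 6.646×10⁻⁶ = 424700 N.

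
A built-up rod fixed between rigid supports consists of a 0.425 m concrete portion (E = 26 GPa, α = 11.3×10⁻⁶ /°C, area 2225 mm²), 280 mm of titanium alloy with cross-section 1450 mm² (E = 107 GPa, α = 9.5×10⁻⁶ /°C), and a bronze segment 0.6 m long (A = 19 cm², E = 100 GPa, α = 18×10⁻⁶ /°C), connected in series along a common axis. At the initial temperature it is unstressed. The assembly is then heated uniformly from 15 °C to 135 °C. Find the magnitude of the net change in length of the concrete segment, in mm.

If the supports were absent, the total length change would be Σ αᵢΔT Lᵢ = 11.3×10⁻⁶×120×425 + 9.5×10⁻⁶×120×280 + 18×10⁻⁶×120×600 = 2.192 mm.
The rigid supports impose zero overall length change; the single axial force P common to all segments must satisfy P Σ Lᵢ/(AᵢEᵢ) = δ_free.
Σ Lᵢ/(AᵢEᵢ) = 425/(2225×26×10³) + 280/(1450×107×10³) + 600/(1900×100×10³) = 1.231×10⁻⁵ mm/N.
Hence P = δ_free / Σ(L/AE) = 2.192/1.231×10⁻⁵ = 178 kN (compressive).
For the concrete segment, free thermal change = 11.3×10⁻⁶×120×425 = 0.5763 mm and elastic change from P = 178000×425/(2225×26×10³) = 1.308 mm; these oppose, so the net change is 0.732 mm (segment shortens).

|ΔL| ≈ 0.732 mm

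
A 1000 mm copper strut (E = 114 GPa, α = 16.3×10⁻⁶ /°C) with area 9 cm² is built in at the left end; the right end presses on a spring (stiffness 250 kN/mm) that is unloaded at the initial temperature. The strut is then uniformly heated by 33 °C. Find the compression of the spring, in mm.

δ ≈ 0.157 mm

Free thermal expansion: δ_free = αΔT L = 16.3×10⁻⁶ × 33 × 1000 = 0.5379 mm.
With a force P in the spring, the elastic change of the strut is PL/(AE) and that of the spring is P/k; compatibility requires their sum to equal δ_free.
P [ L/(AE) + 1/k ] = δ_free → P [ 1000/(900×114×10³) + 1/(250×10³) ] = 0.5379.
P = 0.5379 / 1.375×10⁻⁵ = 39130 N.
Spring compression = P/k = 39130/(250×10³) = 0.1565 mm.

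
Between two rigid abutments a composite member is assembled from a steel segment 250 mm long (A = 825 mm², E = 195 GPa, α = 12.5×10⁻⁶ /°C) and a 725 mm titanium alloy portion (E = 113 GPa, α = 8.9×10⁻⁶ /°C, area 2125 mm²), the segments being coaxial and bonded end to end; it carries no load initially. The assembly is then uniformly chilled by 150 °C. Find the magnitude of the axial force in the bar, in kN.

P ≈ 314 kN (tensile)

If the supports were absent, the total length change would be Σ αᵢΔT Lᵢ = 12.5×10⁻⁶×150×250 + 8.9×10⁻⁶×150×725 = 1.437 mm.
Since the ends are fixed, an axial force P builds up, equal in every segment, with P · Σ Lᵢ/(AᵢEᵢ) = δ_free.
Σ Lᵢ/(AᵢEᵢ) = 250/(825×195×10³) + 725/(2125×113×10³) = 4.573×10⁻⁶ mm/N.
Hence P = δ_free / Σ(L/AE) = 1.437/4.573×10⁻⁶ = 314.1 kN (tensile).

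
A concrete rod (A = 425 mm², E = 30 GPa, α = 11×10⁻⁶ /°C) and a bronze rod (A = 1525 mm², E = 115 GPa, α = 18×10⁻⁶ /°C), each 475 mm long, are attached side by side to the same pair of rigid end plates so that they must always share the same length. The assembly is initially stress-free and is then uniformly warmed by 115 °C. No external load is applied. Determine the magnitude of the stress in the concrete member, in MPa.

σ ≈ 22.5 MPa (tensile)

Both members must finish at the same length. With the larger α, the bronze tends to over-expand; the plates restrain it, putting the bronze in compression and the concrete in tension. With no external load the two internal forces are equal and opposite, magnitude P.
Setting the final lengths equal and cancelling L: (α₁ − α₂)ΔT = P/(A₁E₁) + P/(A₂E₂).
|α₁ − α₂|·ΔT = 7×10⁻⁶ × 115 = 0.000805.
1/(A₁E₁) + 1/(A₂E₂) = 1/(425×30×10³) + 1/(1525×115×10³) = 8.413×10⁻⁸ N⁻¹.
So P = 0.000805 / 8.413×10⁻⁸ = 9.568 kN.
σ_{concrete} = P/A₁ = 9568/425 = 22.51 MPa, tensile.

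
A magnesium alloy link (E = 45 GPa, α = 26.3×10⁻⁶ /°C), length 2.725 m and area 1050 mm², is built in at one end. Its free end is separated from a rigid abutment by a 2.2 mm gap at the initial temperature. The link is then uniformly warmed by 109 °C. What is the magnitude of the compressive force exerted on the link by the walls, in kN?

Free thermal elongation = αΔT L = 26.3×10⁻⁶ × 109 × 2725 = 7.812 mm.
This exceeds the 2.2 mm gap, so the wall pushes back. The portion of expansion that must be recovered elastically is δ_free − gap = 7.812 − 2.2 = 5.612 mm.
That suppressed elongation corresponds to σ = E·Δ/L = 45×10³ × 5.612/2725 = 92.67 MPa.
P = σA = 92.67 × 1050 = 97.3 kN.

P ≈ 97.3 kN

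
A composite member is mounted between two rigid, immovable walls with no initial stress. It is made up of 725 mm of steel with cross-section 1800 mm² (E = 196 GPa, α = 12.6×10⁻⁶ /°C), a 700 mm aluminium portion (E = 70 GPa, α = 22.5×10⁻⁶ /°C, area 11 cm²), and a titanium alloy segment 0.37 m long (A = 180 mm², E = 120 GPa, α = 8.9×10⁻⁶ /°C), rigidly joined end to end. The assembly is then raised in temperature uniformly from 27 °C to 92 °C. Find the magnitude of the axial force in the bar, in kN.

P ≈ 64.8 kN (compressive)

With the walls removed the bar would change length by δ_free = Σ αᵢΔT Lᵢ = 12.6×10⁻⁶×65×725 + 22.5×10⁻⁶×65×700 + 8.9×10⁻⁶×65×370 = 1.832 mm.
The walls prevent any net length change, so an axial force P (same in every segment) develops. Compatibility: P · Σ Lᵢ/(AᵢEᵢ) = δ_free.
The series flexibility is Σ Lᵢ/(AᵢEᵢ) = 725/(1800×196×10³) + 700/(1100×70×10³) + 370/(180×120×10³) = 2.828×10⁻⁵ mm/N.
So P = 1.832 / 2.828×10⁻⁵ = 64.78 kN, compressive.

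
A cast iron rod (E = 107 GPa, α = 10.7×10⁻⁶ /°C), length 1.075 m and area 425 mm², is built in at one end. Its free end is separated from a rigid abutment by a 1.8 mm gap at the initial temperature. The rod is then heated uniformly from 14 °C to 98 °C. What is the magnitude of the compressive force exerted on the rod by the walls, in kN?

If the wall were absent the rod would grow by αΔT L = 10.7×10⁻⁶ × 84 × 1075 = 0.9662 mm.
This is smaller than the 1.8 mm clearance, so the rod expands freely without reaching the stop — the stress is zero.

P ≈ 0 kN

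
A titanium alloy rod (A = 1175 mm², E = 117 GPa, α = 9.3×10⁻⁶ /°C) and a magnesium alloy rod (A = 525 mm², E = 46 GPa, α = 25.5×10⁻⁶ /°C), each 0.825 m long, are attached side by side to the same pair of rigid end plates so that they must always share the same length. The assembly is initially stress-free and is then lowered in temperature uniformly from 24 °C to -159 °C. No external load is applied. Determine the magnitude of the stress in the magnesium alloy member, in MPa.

σ ≈ 116 MPa (tensile)

Equilibrium of a rigid end plate with no external load gives equal and opposite internal forces ±P in the two members. Since α_{magnesium alloy} > α_{titanium alloy}, cooling drives the magnesium alloy into tension and the titanium alloy into compression.
Equating the net (thermal + elastic) strains gives |α₁ − α₂|·ΔT = P·[1/(A₁E₁) + 1/(A₂E₂)].
|α₁ − α₂|·ΔT = 16.2×10⁻⁶ × 183 = 0.002965.
1/(A₁E₁) + 1/(A₂E₂) = 1/(1175×117×10³) + 1/(525×46×10³) = 4.868×10⁻⁸ N⁻¹.
P = 0.002965 / 4.868×10⁻⁸ = 60900 N = 60.9 kN.
σ_{magnesium alloy} = P/A₂ = 60900/525 = 116 MPa, tensile.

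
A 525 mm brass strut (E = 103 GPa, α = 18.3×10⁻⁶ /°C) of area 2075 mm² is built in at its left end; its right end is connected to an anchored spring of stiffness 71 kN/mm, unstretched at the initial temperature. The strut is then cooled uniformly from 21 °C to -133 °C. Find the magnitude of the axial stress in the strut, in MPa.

Free thermal contraction: δ_free = αΔT L = 18.3×10⁻⁶ × 154 × 525 = 1.48 mm.
Let P be the tensile force in the spring. The strut extends elastically by PL/(AE) and the spring stretches by P/k; together these equal δ_free.
So P = δ_free / [L/(AE) + 1/k] = 1.48 / [ 525/(2075×103×10³) + 1/(71×10³) ].
P = 1.48 / 1.654×10⁻⁵ = 89450 N.
σ = P/A = 89450/2075 = 43.11 MPa.

σ ≈ 43.1 MPa (tensile)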